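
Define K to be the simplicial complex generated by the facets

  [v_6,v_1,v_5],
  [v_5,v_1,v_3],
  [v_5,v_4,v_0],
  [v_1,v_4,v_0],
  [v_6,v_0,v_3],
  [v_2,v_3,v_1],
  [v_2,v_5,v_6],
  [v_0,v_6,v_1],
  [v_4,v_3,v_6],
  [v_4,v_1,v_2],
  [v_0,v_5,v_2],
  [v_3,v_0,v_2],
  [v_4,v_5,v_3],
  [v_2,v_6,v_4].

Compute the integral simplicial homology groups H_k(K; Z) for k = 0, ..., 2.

H_0 ≅ Z,  H_1 ≅ Z^2,  H_2 ≅ Z.

We work with the vertex ordering v_0 < v_1 < v_2 < v_3 < v_4 < v_5 < v_6. The simplices of K, each written with vertices in increasing order, are:

  0-simplices (7): [v_0], [v_1], [v_2], [v_3], [v_4], [v_5], [v_6]
  1-simplices (21): (21 of them)
  2-simplices (14): (14 of them)

so the chain groups are C_0 ≅ Z^7, C_1 ≅ Z^21, C_2 ≅ Z^14.

Boundary ∂_1: C_1 → C_0 is given by ∂[p,q] = [q] − [p].
The resulting 7×21 matrix has rank 6, and its Smith normal form has invariant factors (1,1,1,1,1,1).

∂_2: C_2 → C_1 sends each 2-simplex [p,q,r] to [q,r] − [p,r] + [p,q]. For instance
  ∂[v_3,v_4,v_5] = [v_4,v_5] − [v_3,v_5] + [v_3,v_4],
  ∂[v_0,v_2,v_3] = [v_2,v_3] − [v_0,v_3] + [v_0,v_2].
This gives a 21×14 integer matrix of rank 13; reducing to Smith normal form yields diagonal entries (1,1,1,1,1,1,1,1,1,1,1,1,1).

Computing H_k = (kernel of ∂_k) / (image of ∂_{k+1}):

  H_0: rank C_0 − rank ∂_1 = 7 − 6 = 1, and the invariant factors of ∂_1 are all 1, so H_0 = Z.
  H_1: rank ker ∂_1 − rank ∂_2 = (21 − 6) − 13 = 2, and the invariant factors of ∂_2 are all 1, so H_1 = Z^2.
  H_2: rank ker ∂_2 − rank ∂_3 = (14 − 13) − 0 = 1, and there is no ∂_3, so H_2 = Z.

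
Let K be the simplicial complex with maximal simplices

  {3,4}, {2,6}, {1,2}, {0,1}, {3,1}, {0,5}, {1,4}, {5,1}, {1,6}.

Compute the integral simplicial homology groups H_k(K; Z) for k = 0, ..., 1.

Order the vertices as 0 < 1 < 2 < 3 < 4 < 5 < 6. Listing each simplex with vertices in this order, K has dimension 1 with simplices:

  0-simplices (7): [0], [1], [2], [3], [4], [5], [6]
  1-simplices (9): [0,1], [0,5], [1,2], [1,3], [1,4], [1,5], [1,6], [2,6], [3,4]

Hence C_0 ≅ Z^7, C_1 ≅ Z^9.

Boundary ∂_1: C_1 → C_0 maps an edge to its endpoints' difference, ∂[p,q] = q − p.
The resulting 7×9 matrix has rank 6, and its Smith normal form has invariant factors (1,1,1,1,1,1).

Reading off H_k = ker ∂_k / im ∂_{k+1}:

  H_0: rank C_0 − rank ∂_1 = 7 − 6 = 1, and the invariant factors of ∂_1 are all 1, so H_0 ≅ Z.
  H_1: rank ker ∂_1 − rank ∂_2 = (9 − 6) − 0 = 3, and there is no ∂_2, so H_1 ≅ Z^3.

H_0 = Z,  H_1 = Z^3.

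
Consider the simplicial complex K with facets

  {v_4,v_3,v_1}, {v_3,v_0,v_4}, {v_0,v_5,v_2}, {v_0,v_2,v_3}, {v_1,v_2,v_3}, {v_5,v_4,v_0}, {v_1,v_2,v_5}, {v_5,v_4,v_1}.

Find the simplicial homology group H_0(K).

Order the vertices as v_0 < v_1 < v_2 < v_3 < v_4 < v_5. Listing each simplex with vertices in this order, K has dimension 2 with simplices:

  0-simplices (6): [v_0], [v_1], [v_2], [v_3], [v_4], [v_5]
  1-simplices (12): [v_0,v_2], [v_0,v_3], [v_0,v_4], [v_0,v_5], [v_1,v_2], [v_1,v_3], [v_1,v_4], [v_1,v_5], [v_2,v_3], [v_2,v_5], [v_3,v_4], [v_4,v_5]
  2-simplices (8): [v_0,v_2,v_3], [v_0,v_2,v_5], [v_0,v_3,v_4], [v_0,v_4,v_5], [v_1,v_2,v_3], [v_1,v_2,v_5], [v_1,v_3,v_4], [v_1,v_4,v_5]

Hence C_0 ≅ Z^6, C_1 ≅ Z^12, C_2 ≅ Z^8.

∂_1: C_1 → C_0 maps an edge to its endpoints' difference, ∂[p,q] = q − p. For instance
  ∂[v_1,v_5] = [v_5] − [v_1].
This gives a 6×12 integer matrix of rank 5; reducing to Smith normal form yields diagonal entries (1,1,1,1,1).

∂_2: C_2 → C_1 acts by ∂[p,q,r] = [q,r] − [p,r] + [p,q]. For instance
  ∂[v_1,v_4,v_5] = [v_4,v_5] − [v_1,v_5] + [v_1,v_4],
  ∂[v_0,v_4,v_5] = [v_4,v_5] − [v_0,v_5] + [v_0,v_4].
The 12×8 boundary matrix has rank 7 and Smith normal form diag(1,1,1,1,1,1,1).

Reading off H_k = ker ∂_k / im ∂_{k+1}:

  H_0: rank C_0 − rank ∂_1 = 6 − 5 = 1, and the invariant factors of ∂_1 are all 1, so H_0 ≅ Z.

(K is a triangulation of the 2-sphere S^2.)

H_0 ≅ Z.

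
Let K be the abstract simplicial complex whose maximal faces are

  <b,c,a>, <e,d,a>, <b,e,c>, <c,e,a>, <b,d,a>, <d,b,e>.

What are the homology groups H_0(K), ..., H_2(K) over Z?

H_0 = Z,  H_1 = 0,  H_2 = Z.

Order the vertices as a < b < c < d < e. Listing each simplex with vertices in this order, K has dimension 2 with simplices:

  0-simplices (5): a, b, c, d, e
  1-simplices (9): ab, ac, ad, ae, bc, bd, be, ce, de
  2-simplices (6): abc, abd, ace, ade, bce, bde

so the chain groups are C_0 ≅ Z^5, C_1 ≅ Z^9, C_2 ≅ Z^6.

The boundary map ∂_1: C_1 → C_0 is given by ∂[p,q] = [q] − [p].
As a 5×9 matrix over Z this has rank 4, with invariant factors (1,1,1,1).

∂_2: C_2 → C_1 maps a triangle to the signed sum of its edges. For instance
  ∂ade = de − ae + ad,
  ∂bce = ce − be + bc.
The 9×6 boundary matrix has rank 5 and Smith normal form diag(1,1,1,1,1).

Reading off H_k = ker ∂_k / im ∂_{k+1}:

  H_0: rank C_0 − rank ∂_1 = 5 − 4 = 1, and the invariant factors of ∂_1 are all 1, so H_0 = Z.
  H_1: rank ker ∂_1 − rank ∂_2 = (9 − 4) − 5 = 0, and the invariant factors of ∂_2 are all 1, so H_1 = 0.
  H_2: rank ker ∂_2 − rank ∂_3 = (6 − 5) − 0 = 1, and there is no ∂_3, so H_2 = Z.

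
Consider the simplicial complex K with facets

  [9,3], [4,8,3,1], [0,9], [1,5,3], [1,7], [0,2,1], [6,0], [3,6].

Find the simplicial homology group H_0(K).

H_0 = Z.

Order the vertices as 0 < 1 < 2 < 3 < 4 < 5 < 6 < 7 < 8 < 9. Listing each simplex with vertices in this order, K has dimension 3 with simplices:

  0-simplices (10): [0], [1], [2], [3], [4], [5], [6], [7], [8], [9]
  1-simplices (16): [0,1], [0,2], [0,6], [0,9], [1,2], [1,3], [1,4], [1,5], [1,7], [1,8], [3,4], [3,5], [3,6], [3,8], [3,9], [4,8]
  2-simplices (6): [0,1,2], [1,3,4], [1,3,5], [1,3,8], [1,4,8], [3,4,8]
  3-simplices (1): [1,3,4,8]

so the chain groups are C_0 ≅ Z^10, C_1 ≅ Z^16, C_2 ≅ Z^6, C_3 ≅ Z^1.

∂_1: C_1 → C_0 maps an edge to its endpoints' difference, ∂[p,q] = q − p.
This gives a 10×16 integer matrix of rank 9; reducing to Smith normal form yields diagonal entries (1,1,1,1,1,1,1,1,1).

The boundary map ∂_2: C_2 → C_1 sends each 2-simplex [p,q,r] to [q,r] − [p,r] + [p,q]. For instance
  ∂[3,4,8] = [4,8] − [3,8] + [3,4],
  ∂[0,1,2] = [1,2] − [0,2] + [0,1].
As a 16×6 matrix over Z this has rank 5, with invariant factors (1,1,1,1,1).

Boundary ∂_3: C_3 → C_2 sends each 3-simplex σ to the alternating sum Σ_i (−1)^i (σ with its i-th vertex removed). For instance
  ∂[1,3,4,8] = [3,4,8] − [1,4,8] + [1,3,8] − [1,3,4].
As a 6×1 matrix over Z this has rank 1, with invariant factors (1).

From H_k ≅ ker(∂_k) / im(∂_{k+1}) we obtain:

  H_0: rank C_0 − rank ∂_1 = 10 − 9 = 1, and the invariant factors of ∂_1 are all 1, so H_0 = Z.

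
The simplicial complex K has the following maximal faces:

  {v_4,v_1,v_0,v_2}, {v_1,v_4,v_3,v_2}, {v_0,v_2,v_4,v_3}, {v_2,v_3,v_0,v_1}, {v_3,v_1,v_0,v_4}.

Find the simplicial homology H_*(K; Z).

Fix the vertex order v_0 < v_1 < v_2 < v_3 < v_4 and write every simplex with vertices in increasing order. Then dim K = 3 and the simplices of K are:

  0-simplices (5): [v_0], [v_1], [v_2], [v_3], [v_4]
  1-simplices (10): [v_0,v_1], [v_0,v_2], [v_0,v_3], [v_0,v_4], [v_1,v_2], [v_1,v_3], [v_1,v_4], [v_2,v_3], [v_2,v_4], [v_3,v_4]
  2-simplices (10): [v_0,v_1,v_2], [v_0,v_1,v_3], [v_0,v_1,v_4], [v_0,v_2,v_3], [v_0,v_2,v_4], [v_0,v_3,v_4], [v_1,v_2,v_3], [v_1,v_2,v_4], [v_1,v_3,v_4], [v_2,v_3,v_4]
  3-simplices (5): [v_0,v_1,v_2,v_3], [v_0,v_1,v_2,v_4], [v_0,v_1,v_3,v_4], [v_0,v_2,v_3,v_4], [v_1,v_2,v_3,v_4]

giving chain groups C_0 ≅ Z^5, C_1 ≅ Z^10, C_2 ≅ Z^10, C_3 ≅ Z^5.

∂_1: C_1 → C_0 maps an edge to its endpoints' difference, ∂[p,q] = q − p. For instance
  ∂[v_0,v_2] = [v_2] − [v_0].
The resulting 5×10 matrix has rank 4, and its Smith normal form has invariant factors (1,1,1,1).

Boundary ∂_2: C_2 → C_1 maps a triangle to the signed sum of its edges. For instance
  ∂[v_0,v_2,v_4] = [v_2,v_4] − [v_0,v_4] + [v_0,v_2],
  ∂[v_1,v_2,v_4] = [v_2,v_4] − [v_1,v_4] + [v_1,v_2].
This gives a 10×10 integer matrix of rank 6; reducing to Smith normal form yields diagonal entries (1,1,1,1,1,1).

∂_3: C_3 → C_2 sends each 3-simplex σ to the alternating sum Σ_i (−1)^i (σ with its i-th vertex removed). For instance
  ∂[v_0,v_1,v_3,v_4] = [v_1,v_3,v_4] − [v_0,v_3,v_4] + [v_0,v_1,v_4] − [v_0,v_1,v_3],
  ∂[v_0,v_2,v_3,v_4] = [v_2,v_3,v_4] − [v_0,v_3,v_4] + [v_0,v_2,v_4] − [v_0,v_2,v_3].
As a 10×5 matrix over Z this has rank 4, with invariant factors (1,1,1,1).

From H_k ≅ ker(∂_k) / im(∂_{k+1}) we obtain:

  H_0: rank C_0 − rank ∂_1 = 5 − 4 = 1, and the invariant factors of ∂_1 are all 1, so H_0 = Z.
  H_1: rank ker ∂_1 − rank ∂_2 = (10 − 4) − 6 = 0, and the invariant factors of ∂_2 are all 1, so H_1 = 0.
  H_2: rank ker ∂_2 − rank ∂_3 = (10 − 6) − 4 = 0, and the invariant factors of ∂_3 are all 1, so H_2 = 0.
  H_3: rank ker ∂_3 − rank ∂_4 = (5 − 4) − 0 = 1, and there is no ∂_4, so H_3 = Z.

(K is a triangulation of the 3-sphere S^3.)

H_0 = Z,  H_1 = 0,  H_2 = 0,  H_3 = Z.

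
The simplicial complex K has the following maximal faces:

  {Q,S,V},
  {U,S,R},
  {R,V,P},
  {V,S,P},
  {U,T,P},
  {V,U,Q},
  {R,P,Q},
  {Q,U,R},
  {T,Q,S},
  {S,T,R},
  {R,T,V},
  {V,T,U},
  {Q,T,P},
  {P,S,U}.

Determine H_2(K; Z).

H_2 = Z.

Fix the vertex order P < Q < R < S < T < U < V and write every simplex with vertices in increasing order. Then dim K = 2 and the simplices of K are:

  0-simplices (7): P, Q, R, S, T, U, V
  1-simplices (21): PQ, PR, PS, PT, PU, PV, QR, QS, QT, QU, QV, RS, RT, RU, RV, ST, SU, SV, TU, TV, UV
  2-simplices (14): PQR, PQT, PRV, PSU, PSV, PTU, QRU, QST, QSV, QUV, RST, RSU, RTV, TUV

Hence C_0 ≅ Z^7, C_1 ≅ Z^21, C_2 ≅ Z^14.

Boundary ∂_1: C_1 → C_0 maps an edge to its endpoints' difference, ∂[p,q] = q − p. For instance
  ∂TU = U − T.
This gives a 7×21 integer matrix of rank 6; reducing to Smith normal form yields diagonal entries (1,1,1,1,1,1).

Boundary ∂_2: C_2 → C_1 acts by ∂[p,q,r] = [q,r] − [p,r] + [p,q]. For instance
  ∂QRU = RU − QU + QR,
  ∂PRV = RV − PV + PR.
This gives a 21×14 integer matrix of rank 13; reducing to Smith normal form yields diagonal entries (1,1,1,1,1,1,1,1,1,1,1,1,1).

From H_k ≅ ker(∂_k) / im(∂_{k+1}) we obtain:

  H_2: rank ker ∂_2 − rank ∂_3 = (14 − 13) − 0 = 1, and there is no ∂_3, so H_2 ≅ Z.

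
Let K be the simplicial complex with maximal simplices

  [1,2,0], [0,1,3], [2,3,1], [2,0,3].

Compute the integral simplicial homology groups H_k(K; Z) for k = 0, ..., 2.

K has 4 vertices, 6 edges, 4 triangles.
rank ∂_0 = 0, rank ∂_1 = 3 ⇒ b_0 = 4 − 0 − 3 = 1; all invariant factors of ∂_1 are 1 so no torsion. So H_0 ≅ Z.
rank ∂_1 = 3, rank ∂_2 = 3 ⇒ b_1 = 6 − 3 − 3 = 0; all invariant factors of ∂_2 are 1 so no torsion. So H_1 ≅ 0.
rank ∂_2 = 3, rank ∂_3 = 0 ⇒ b_2 = 4 − 3 − 0 = 1. So H_2 ≅ Z.

H_0 = Z,  H_1 = 0,  H_2 = Z.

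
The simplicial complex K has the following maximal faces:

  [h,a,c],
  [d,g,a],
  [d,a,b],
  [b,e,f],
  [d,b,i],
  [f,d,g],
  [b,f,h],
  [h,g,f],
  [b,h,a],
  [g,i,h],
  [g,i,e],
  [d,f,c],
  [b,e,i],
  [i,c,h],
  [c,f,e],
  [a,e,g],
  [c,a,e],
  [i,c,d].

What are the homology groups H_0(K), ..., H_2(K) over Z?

K has 9 vertices, 27 edges, 18 triangles.
rank ∂_0 = 0, rank ∂_1 = 8 ⇒ b_0 = 9 − 0 − 8 = 1; all invariant factors of ∂_1 are 1 so no torsion. So H_0 = Z.
rank ∂_1 = 8, rank ∂_2 = 17 ⇒ b_1 = 27 − 8 − 17 = 2; all invariant factors of ∂_2 are 1 so no torsion. So H_1 = Z^2.
rank ∂_2 = 17, rank ∂_3 = 0 ⇒ b_2 = 18 − 17 − 0 = 1. So H_2 = Z.

H_0 ≅ Z,  H_1 ≅ Z^2,  H_2 ≅ Z.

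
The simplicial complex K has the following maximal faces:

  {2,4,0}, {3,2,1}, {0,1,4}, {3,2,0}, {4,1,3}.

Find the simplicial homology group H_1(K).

H_1 = Z.

We work with the vertex ordering 0 < 1 < 2 < 3 < 4. The simplices of K, each written with vertices in increasing order, are:

  0-simplices (5): [0], [1], [2], [3], [4]
  1-simplices (10): [0,1], [0,2], [0,3], [0,4], [1,2], [1,3], [1,4], [2,3], [2,4], [3,4]
  2-simplices (5): [0,1,4], [0,2,3], [0,2,4], [1,2,3], [1,3,4]

Hence C_0 ≅ Z^5, C_1 ≅ Z^10, C_2 ≅ Z^5.

The boundary map ∂_1: C_1 → C_0 maps an edge to its endpoints' difference, ∂[p,q] = q − p.
The 5×10 boundary matrix has rank 4 and Smith normal form diag(1,1,1,1).

∂_2: C_2 → C_1 sends each 2-simplex [p,q,r] to [q,r] − [p,r] + [p,q]. For instance
  ∂[1,3,4] = [3,4] − [1,4] + [1,3],
  ∂[0,2,4] = [2,4] − [0,4] + [0,2].
The resulting 10×5 matrix has rank 5, and its Smith normal form has invariant factors (1,1,1,1,1).

Now H_k = ker ∂_k / im ∂_{k+1}, so:

  H_1: rank ker ∂_1 − rank ∂_2 = (10 − 4) − 5 = 1, and the invariant factors of ∂_2 are all 1, so H_1 = Z.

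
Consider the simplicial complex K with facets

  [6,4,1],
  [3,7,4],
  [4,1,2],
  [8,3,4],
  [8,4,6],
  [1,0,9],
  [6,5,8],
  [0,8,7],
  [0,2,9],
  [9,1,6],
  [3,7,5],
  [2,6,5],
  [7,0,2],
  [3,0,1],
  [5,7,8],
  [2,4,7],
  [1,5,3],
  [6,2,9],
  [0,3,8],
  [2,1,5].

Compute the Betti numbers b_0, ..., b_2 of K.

b_0 = 1, b_1 = 1, b_2 = 0.

K has 10 vertices, 30 edges, 20 triangles.
rank ∂_0 = 0, rank ∂_1 = 9 ⇒ b_0 = 10 − 0 − 9 = 1; all invariant factors of ∂_1 are 1 so no torsion. So H_0 ≅ Z.
rank ∂_1 = 9, rank ∂_2 = 20 ⇒ b_1 = 30 − 9 − 20 = 1; ∂_2 has invariant factor(s) [2] giving torsion. So H_1 ≅ Z ⊕ Z/2.
rank ∂_2 = 20, rank ∂_3 = 0 ⇒ b_2 = 20 − 20 − 0 = 0. So H_2 ≅ 0.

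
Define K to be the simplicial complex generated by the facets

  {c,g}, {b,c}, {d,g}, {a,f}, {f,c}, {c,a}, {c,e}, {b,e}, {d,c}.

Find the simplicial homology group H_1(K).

H_1 ≅ Z^3.

Take the total order a < b < c < d < e < f < g on the vertex set. Then K (dimension 1) consists of the simplices:

  0-simplices (7): a, b, c, d, e, f, g
  1-simplices (9): ac, af, bc, be, cd, ce, cf, cg, dg

giving chain groups C_0 ≅ Z^7, C_1 ≅ Z^9.

∂_1: C_1 → C_0 maps an edge to its endpoints' difference, ∂[p,q] = q − p. For instance
  ∂af = f − a.
The resulting 7×9 matrix has rank 6, and its Smith normal form has invariant factors (1,1,1,1,1,1).

Now H_k = ker ∂_k / im ∂_{k+1}, so:

  H_1: rank ker ∂_1 − rank ∂_2 = (9 − 6) − 0 = 3, and there is no ∂_2, so H_1 = Z^3.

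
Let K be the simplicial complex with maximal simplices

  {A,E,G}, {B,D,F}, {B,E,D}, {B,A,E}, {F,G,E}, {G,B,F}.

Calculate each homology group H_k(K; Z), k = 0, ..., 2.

H_0 ≅ Z,  H_1 ≅ Z,  H_2 = 0.

Order the vertices as A < B < D < E < F < G. Listing each simplex with vertices in this order, K has dimension 2 with simplices:

  0-simplices (6): A, B, D, E, F, G
  1-simplices (12): AB, AE, AG, BD, BE, BF, BG, DE, DF, EF, EG, FG
  2-simplices (6): ABE, AEG, BDE, BDF, BFG, EFG

so the chain groups are C_0 ≅ Z^6, C_1 ≅ Z^12, C_2 ≅ Z^6.

Boundary ∂_1: C_1 → C_0 is given by ∂[p,q] = [q] − [p]. For instance
  ∂BD = D − B.
The resulting 6×12 matrix has rank 5, and its Smith normal form has invariant factors (1,1,1,1,1).

∂_2: C_2 → C_1 acts by ∂[p,q,r] = [q,r] − [p,r] + [p,q]. For instance
  ∂EFG = FG − EG + EF,
  ∂ABE = BE − AE + AB.
This gives a 12×6 integer matrix of rank 6; reducing to Smith normal form yields diagonal entries (1,1,1,1,1,1).

Now H_k = ker ∂_k / im ∂_{k+1}, so:

  H_0: rank C_0 − rank ∂_1 = 6 − 5 = 1, and the invariant factors of ∂_1 are all 1, so H_0 = Z.
  H_1: rank ker ∂_1 − rank ∂_2 = (12 − 5) − 6 = 1, and the invariant factors of ∂_2 are all 1, so H_1 = Z.
  H_2: rank ker ∂_2 − rank ∂_3 = (6 − 6) − 0 = 0, and there is no ∂_3, so H_2 = 0.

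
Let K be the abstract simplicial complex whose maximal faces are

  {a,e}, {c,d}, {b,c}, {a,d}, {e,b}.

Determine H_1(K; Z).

H_1 ≅ Z.

Fix the vertex order a < b < c < d < e and write every simplex with vertices in increasing order. Then dim K = 1 and the simplices of K are:

  0-simplices (5): a, b, c, d, e
  1-simplices (5): ad, ae, bc, be, cd

giving chain groups C_0 ≅ Z^5, C_1 ≅ Z^5.

∂_1: C_1 → C_0 is given by ∂[p,q] = [q] − [p].
As a 5×5 matrix over Z this has rank 4, with invariant factors (1,1,1,1).

Computing H_k = (kernel of ∂_k) / (image of ∂_{k+1}):

  H_1: rank ker ∂_1 − rank ∂_2 = (5 − 4) − 0 = 1, and there is no ∂_2, so H_1 = Z.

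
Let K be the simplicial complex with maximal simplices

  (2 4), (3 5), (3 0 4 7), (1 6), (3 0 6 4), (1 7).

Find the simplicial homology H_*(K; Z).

We work with the vertex ordering 0 < 1 < 2 < 3 < 4 < 5 < 6 < 7. The simplices of K, each written with vertices in increasing order, are:

  0-simplices (8): [0], [1], [2], [3], [4], [5], [6], [7]
  1-simplices (13): [0,3], [0,4], [0,6], [0,7], [1,6], [1,7], [2,4], [3,4], [3,5], [3,6], [3,7], [4,6], [4,7]
  2-simplices (7): [0,3,4], [0,3,6], [0,3,7], [0,4,6], [0,4,7], [3,4,6], [3,4,7]
  3-simplices (2): [0,3,4,6], [0,3,4,7]

Hence C_0 ≅ Z^8, C_1 ≅ Z^13, C_2 ≅ Z^7, C_3 ≅ Z^2.

The boundary map ∂_1: C_1 → C_0 is given by ∂[p,q] = [q] − [p]. For instance
  ∂[4,6] = [6] − [4].
This gives a 8×13 integer matrix of rank 7; reducing to Smith normal form yields diagonal entries (1,1,1,1,1,1,1).

∂_2: C_2 → C_1 sends each 2-simplex [p,q,r] to [q,r] − [p,r] + [p,q]. For instance
  ∂[0,4,7] = [4,7] − [0,7] + [0,4],
  ∂[0,3,6] = [3,6] − [0,6] + [0,3].
The 13×7 boundary matrix has rank 5 and Smith normal form diag(1,1,1,1,1).

∂_3: C_3 → C_2 sends each 3-simplex σ to the alternating sum Σ_i (−1)^i (σ with its i-th vertex removed). For instance
  ∂[0,3,4,6] = [3,4,6] − [0,4,6] + [0,3,6] − [0,3,4],
  ∂[0,3,4,7] = [3,4,7] − [0,4,7] + [0,3,7] − [0,3,4].
This gives a 7×2 integer matrix of rank 2; reducing to Smith normal form yields diagonal entries (1,1).

Reading off H_k = ker ∂_k / im ∂_{k+1}:

  H_0: rank C_0 − rank ∂_1 = 8 − 7 = 1, and the invariant factors of ∂_1 are all 1, so H_0 = Z.
  H_1: rank ker ∂_1 − rank ∂_2 = (13 − 7) − 5 = 1, and the invariant factors of ∂_2 are all 1, so H_1 = Z.
  H_2: rank ker ∂_2 − rank ∂_3 = (7 − 5) − 2 = 0, and the invariant factors of ∂_3 are all 1, so H_2 = 0.
  H_3: rank ker ∂_3 − rank ∂_4 = (2 − 2) − 0 = 0, and there is no ∂_4, so H_3 = 0.

H_0 ≅ Z,  H_1 ≅ Z,  H_2 = 0,  H_3 = 0.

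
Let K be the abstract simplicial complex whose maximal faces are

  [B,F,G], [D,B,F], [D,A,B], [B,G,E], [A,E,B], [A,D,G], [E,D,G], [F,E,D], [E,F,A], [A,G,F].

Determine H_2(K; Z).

H_2 ≅ 0.

We work with the vertex ordering A < B < D < E < F < G. The simplices of K, each written with vertices in increasing order, are:

  0-simplices (6): A, B, D, E, F, G
  1-simplices (15): AB, AD, AE, AF, AG, BD, BE, BF, BG, DE, DF, DG, EF, EG, FG
  2-simplices (10): ABD, ABE, ADG, AEF, AFG, BDF, BEG, BFG, DEF, DEG

so the chain groups are C_0 ≅ Z^6, C_1 ≅ Z^15, C_2 ≅ Z^10.

∂_1: C_1 → C_0 sends each edge [p,q] (with p < q) to q − p. For instance
  ∂BD = D − B.
The resulting 6×15 matrix has rank 5, and its Smith normal form has invariant factors (1,1,1,1,1).

Boundary ∂_2: C_2 → C_1 maps a triangle to the signed sum of its edges. For instance
  ∂DEF = EF − DF + DE,
  ∂BEG = EG − BG + BE.
The 15×10 boundary matrix has rank 10 and Smith normal form diag(1,1,1,1,1,1,1,1,1,2).

Reading off H_k = ker ∂_k / im ∂_{k+1}:

  H_2: rank ker ∂_2 − rank ∂_3 = (10 − 10) − 0 = 0, and there is no ∂_3, so H_2 = 0.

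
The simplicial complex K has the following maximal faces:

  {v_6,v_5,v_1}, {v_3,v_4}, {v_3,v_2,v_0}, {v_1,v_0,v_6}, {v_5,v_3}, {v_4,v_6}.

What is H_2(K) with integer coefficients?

H_2 ≅ 0.

K has 7 vertices, 11 edges, 3 triangles.
rank ∂_2 = 3, rank ∂_3 = 0 ⇒ b_2 = 3 − 3 − 0 = 0. So H_2 = 0.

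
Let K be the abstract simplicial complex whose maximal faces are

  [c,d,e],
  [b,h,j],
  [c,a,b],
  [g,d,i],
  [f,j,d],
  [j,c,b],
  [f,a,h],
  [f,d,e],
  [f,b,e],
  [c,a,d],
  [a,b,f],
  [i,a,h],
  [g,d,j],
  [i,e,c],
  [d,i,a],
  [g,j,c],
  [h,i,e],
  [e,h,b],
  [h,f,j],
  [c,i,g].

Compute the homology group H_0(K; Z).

H_0 ≅ Z.

Take the total order a < b < c < d < e < f < g < h < i < j on the vertex set. Then K (dimension 2) consists of the simplices:

  0-simplices (10): a, b, c, d, e, f, g, h, i, j
  1-simplices (30): ab, ac, ad, af, ah, ai, bc, be, bf, bh, bj, cd, ce, cg, ci, cj, de, df, dg, di, dj, ef, eh, ei, fh, fj, gi, gj, hi, hj
  2-simplices (20): abc, abf, acd, adi, afh, ahi, bcj, bef, beh, bhj, cde, cei, cgi, cgj, def, dfj, dgi, dgj, ehi, fhj

giving chain groups C_0 ≅ Z^10, C_1 ≅ Z^30, C_2 ≅ Z^20.

Boundary ∂_1: C_1 → C_0 sends each edge [p,q] (with p < q) to q − p.
This gives a 10×30 integer matrix of rank 9; reducing to Smith normal form yields diagonal entries (1,1,1,1,1,1,1,1,1).

∂_2: C_2 → C_1 sends each 2-simplex [p,q,r] to [q,r] − [p,r] + [p,q]. For instance
  ∂bhj = hj − bj + bh,
  ∂fhj = hj − fj + fh.
The 30×20 boundary matrix has rank 20 and Smith normal form diag(1,1,1,1,1,1,1,1,1,1,1,1,1,1,1,1,1,1,1,2).

Now H_k = ker ∂_k / im ∂_{k+1}, so:

  H_0: rank C_0 − rank ∂_1 = 10 − 9 = 1, and the invariant factors of ∂_1 are all 1, so H_0 ≅ Z.

(K is a triangulation of the Klein bottle.)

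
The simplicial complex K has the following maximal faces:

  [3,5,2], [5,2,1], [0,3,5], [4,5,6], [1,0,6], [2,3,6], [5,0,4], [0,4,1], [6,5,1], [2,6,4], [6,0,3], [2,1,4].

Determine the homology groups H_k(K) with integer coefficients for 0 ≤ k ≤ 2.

H_0 = Z,  H_1 = Z/2Z,  H_2 = 0.

We work with the vertex ordering 0 < 1 < 2 < 3 < 4 < 5 < 6. The simplices of K, each written with vertices in increasing order, are:

  0-simplices (7): [0], [1], [2], [3], [4], [5], [6]
  1-simplices (18): [0,1], [0,3], [0,4], [0,5], [0,6], [1,2], [1,4], [1,5], [1,6], [2,3], [2,4], [2,5], [2,6], [3,5], [3,6], [4,5], [4,6], [5,6]
  2-simplices (12): [0,1,4], [0,1,6], [0,3,5], [0,3,6], [0,4,5], [1,2,4], [1,2,5], [1,5,6], [2,3,5], [2,3,6], [2,4,6], [4,5,6]

so the chain groups are C_0 ≅ Z^7, C_1 ≅ Z^18, C_2 ≅ Z^12.

Boundary ∂_1: C_1 → C_0 sends each edge [p,q] (with p < q) to q − p. For instance
  ∂[3,5] = [5] − [3].
This gives a 7×18 integer matrix of rank 6; reducing to Smith normal form yields diagonal entries (1,1,1,1,1,1).

Boundary ∂_2: C_2 → C_1 sends each 2-simplex [p,q,r] to [q,r] − [p,r] + [p,q]. For instance
  ∂[2,3,6] = [3,6] − [2,6] + [2,3],
  ∂[4,5,6] = [5,6] − [4,6] + [4,5].
The resulting 18×12 matrix has rank 12, and its Smith normal form has invariant factors (1,1,1,1,1,1,1,1,1,1,1,2).

From H_k ≅ ker(∂_k) / im(∂_{k+1}) we obtain:

  H_0: rank C_0 − rank ∂_1 = 7 − 6 = 1, and the invariant factors of ∂_1 are all 1, so H_0 ≅ Z.
  H_1: rank ker ∂_1 − rank ∂_2 = (18 − 6) − 12 = 0, and ∂_2 has invariant factor 2 > 1, so H_1 ≅ Z/2Z.
  H_2: rank ker ∂_2 − rank ∂_3 = (12 − 12) − 0 = 0, and there is no ∂_3, so H_2 ≅ 0.

(K is a triangulation of the real projective plane RP^2.)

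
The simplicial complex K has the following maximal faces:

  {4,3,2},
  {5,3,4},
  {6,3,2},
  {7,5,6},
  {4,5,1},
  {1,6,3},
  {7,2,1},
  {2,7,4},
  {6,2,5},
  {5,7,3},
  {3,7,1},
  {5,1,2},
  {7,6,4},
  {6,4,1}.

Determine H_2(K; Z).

H_2 ≅ Z.

Take the total order 1 < 2 < 3 < 4 < 5 < 6 < 7 on the vertex set. Then K (dimension 2) consists of the simplices:

  0-simplices (7): [1], [2], [3], [4], [5], [6], [7]
  1-simplices (21): [1,2], [1,3], [1,4], [1,5], [1,6], [1,7], [2,3], [2,4], [2,5], [2,6], [2,7], [3,4], [3,5], [3,6], [3,7], [4,5], [4,6], [4,7], [5,6], [5,7], [6,7]
  2-simplices (14): [1,2,5], [1,2,7], [1,3,6], [1,3,7], [1,4,5], [1,4,6], [2,3,4], [2,3,6], [2,4,7], [2,5,6], [3,4,5], [3,5,7], [4,6,7], [5,6,7]

giving chain groups C_0 ≅ Z^7, C_1 ≅ Z^21, C_2 ≅ Z^14.

∂_1: C_1 → C_0 maps an edge to its endpoints' difference, ∂[p,q] = q − p.
This gives a 7×21 integer matrix of rank 6; reducing to Smith normal form yields diagonal entries (1,1,1,1,1,1).

∂_2: C_2 → C_1 acts by ∂[p,q,r] = [q,r] − [p,r] + [p,q]. For instance
  ∂[1,2,7] = [2,7] − [1,7] + [1,2],
  ∂[3,4,5] = [4,5] − [3,5] + [3,4].
The 21×14 boundary matrix has rank 13 and Smith normal form diag(1,1,1,1,1,1,1,1,1,1,1,1,1).

Now H_k = ker ∂_k / im ∂_{k+1}, so:

  H_2: rank ker ∂_2 − rank ∂_3 = (14 − 13) − 0 = 1, and there is no ∂_3, so H_2 ≅ Z.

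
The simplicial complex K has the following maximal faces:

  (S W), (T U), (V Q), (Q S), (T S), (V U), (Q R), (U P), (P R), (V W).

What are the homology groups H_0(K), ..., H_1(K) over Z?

H_0 ≅ Z,  H_1 ≅ Z^3.

Take the total order P < Q < R < S < T < U < V < W on the vertex set. Then K (dimension 1) consists of the simplices:

  0-simplices (8): P, Q, R, S, T, U, V, W
  1-simplices (10): PR, PU, QR, QS, QV, ST, SW, TU, UV, VW

Hence C_0 ≅ Z^8, C_1 ≅ Z^10.

Boundary ∂_1: C_1 → C_0 sends each edge [p,q] (with p < q) to q − p. For instance
  ∂PR = R − P.
This gives a 8×10 integer matrix of rank 7; reducing to Smith normal form yields diagonal entries (1,1,1,1,1,1,1).

Computing H_k = (kernel of ∂_k) / (image of ∂_{k+1}):

  H_0: rank C_0 − rank ∂_1 = 8 − 7 = 1, and the invariant factors of ∂_1 are all 1, so H_0 = Z.
  H_1: rank ker ∂_1 − rank ∂_2 = (10 − 7) − 0 = 3, and there is no ∂_2, so H_1 = Z^3.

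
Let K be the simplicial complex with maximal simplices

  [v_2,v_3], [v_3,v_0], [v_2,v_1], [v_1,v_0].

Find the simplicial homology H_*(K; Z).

Order the vertices as v_0 < v_1 < v_2 < v_3. Listing each simplex with vertices in this order, K has dimension 1 with simplices:

  0-simplices (4): [v_0], [v_1], [v_2], [v_3]
  1-simplices (4): [v_0,v_1], [v_0,v_3], [v_1,v_2], [v_2,v_3]

giving chain groups C_0 ≅ Z^4, C_1 ≅ Z^4.

The boundary map ∂_1: C_1 → C_0 maps an edge to its endpoints' difference, ∂[p,q] = q − p.
This gives a 4×4 integer matrix of rank 3; reducing to Smith normal form yields diagonal entries (1,1,1).

Computing H_k = (kernel of ∂_k) / (image of ∂_{k+1}):

  H_0: rank C_0 − rank ∂_1 = 4 − 3 = 1, and the invariant factors of ∂_1 are all 1, so H_0 ≅ Z.
  H_1: rank ker ∂_1 − rank ∂_2 = (4 − 3) − 0 = 1, and there is no ∂_2, so H_1 ≅ Z.

(K is a triangulation of the circle S^1.)

H_0 ≅ Z,  H_1 ≅ Z.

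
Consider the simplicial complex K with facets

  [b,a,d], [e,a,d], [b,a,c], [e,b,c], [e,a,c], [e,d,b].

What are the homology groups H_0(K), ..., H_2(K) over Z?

Fix the vertex order a < b < c < d < e and write every simplex with vertices in increasing order. Then dim K = 2 and the simplices of K are:

  0-simplices (5): a, b, c, d, e
  1-simplices (9): ab, ac, ad, ae, bc, bd, be, ce, de
  2-simplices (6): abc, abd, ace, ade, bce, bde

Hence C_0 ≅ Z^5, C_1 ≅ Z^9, C_2 ≅ Z^6.

The boundary map ∂_1: C_1 → C_0 sends each edge [p,q] (with p < q) to q − p. For instance
  ∂be = e − b.
The resulting 5×9 matrix has rank 4, and its Smith normal form has invariant factors (1,1,1,1).

Boundary ∂_2: C_2 → C_1 acts by ∂[p,q,r] = [q,r] − [p,r] + [p,q]. For instance
  ∂bde = de − be + bd,
  ∂abd = bd − ad + ab.
As a 9×6 matrix over Z this has rank 5, with invariant factors (1,1,1,1,1).

Reading off H_k = ker ∂_k / im ∂_{k+1}:

  H_0: rank C_0 − rank ∂_1 = 5 − 4 = 1, and the invariant factors of ∂_1 are all 1, so H_0 = Z.
  H_1: rank ker ∂_1 − rank ∂_2 = (9 − 4) − 5 = 0, and the invariant factors of ∂_2 are all 1, so H_1 = 0.
  H_2: rank ker ∂_2 − rank ∂_3 = (6 − 5) − 0 = 1, and there is no ∂_3, so H_2 = Z.

H_0 ≅ Z,  H_1 = 0,  H_2 ≅ Z.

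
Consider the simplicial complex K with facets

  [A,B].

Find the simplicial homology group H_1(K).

Take the total order A < B on the vertex set. Then K (dimension 1) consists of the simplices:

  0-simplices (2): A, B
  1-simplices (1): AB

so the chain groups are C_0 ≅ Z^2, C_1 ≅ Z^1.

∂_1: C_1 → C_0 maps an edge to its endpoints' difference, ∂[p,q] = q − p. For instance
  ∂AB = B − A.
The 2×1 boundary matrix has rank 1 and Smith normal form diag(1).

Computing H_k = (kernel of ∂_k) / (image of ∂_{k+1}):

  H_1: rank ker ∂_1 − rank ∂_2 = (1 − 1) − 0 = 0, and there is no ∂_2, so H_1 ≅ 0.

(K is a triangulation of the 1-simplex.)

H_1 = 0.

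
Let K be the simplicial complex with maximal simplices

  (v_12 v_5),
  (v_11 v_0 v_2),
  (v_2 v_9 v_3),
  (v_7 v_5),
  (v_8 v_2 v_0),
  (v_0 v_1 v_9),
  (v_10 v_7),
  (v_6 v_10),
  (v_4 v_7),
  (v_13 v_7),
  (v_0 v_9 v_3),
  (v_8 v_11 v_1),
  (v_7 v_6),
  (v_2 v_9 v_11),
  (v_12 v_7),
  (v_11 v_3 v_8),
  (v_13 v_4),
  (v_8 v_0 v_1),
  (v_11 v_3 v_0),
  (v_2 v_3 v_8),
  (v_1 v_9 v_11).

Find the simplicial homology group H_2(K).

H_2 = 0.

We work with the vertex ordering v_0 < v_1 < v_2 < v_3 < v_4 < v_5 < v_6 < v_7 < v_8 < v_9 < v_10 < v_11 < v_12 < v_13. The simplices of K, each written with vertices in increasing order, are:

  0-simplices (14): [v_0], [v_1], [v_2], [v_3], [v_4], [v_5], [v_6], [v_7], [v_8], [v_9], [v_10], [v_11], [v_12], [v_13]
  1-simplices (27): (27 of them)
  2-simplices (12): (12 of them)

so the chain groups are C_0 ≅ Z^14, C_1 ≅ Z^27, C_2 ≅ Z^12.

The boundary map ∂_1: C_1 → C_0 sends each edge [p,q] (with p < q) to q − p.
As a 14×27 matrix over Z this has rank 12, with invariant factors (1,1,1,1,1,1,1,1,1,1,1,1).

∂_2: C_2 → C_1 acts by ∂[p,q,r] = [q,r] − [p,r] + [p,q]. For instance
  ∂[v_2,v_3,v_9] = [v_3,v_9] − [v_2,v_9] + [v_2,v_3],
  ∂[v_0,v_1,v_9] = [v_1,v_9] − [v_0,v_9] + [v_0,v_1].
The 27×12 boundary matrix has rank 12 and Smith normal form diag(1,1,1,1,1,1,1,1,1,1,1,2).

Reading off H_k = ker ∂_k / im ∂_{k+1}:

  H_2: rank ker ∂_2 − rank ∂_3 = (12 − 12) − 0 = 0, and there is no ∂_3, so H_2 = 0.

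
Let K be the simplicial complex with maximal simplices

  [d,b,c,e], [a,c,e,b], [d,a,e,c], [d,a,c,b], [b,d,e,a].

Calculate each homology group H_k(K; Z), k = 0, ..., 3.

K has 5 vertices, 10 edges, 10 triangles, 5 3-simplices.
rank ∂_0 = 0, rank ∂_1 = 4 ⇒ b_0 = 5 − 0 − 4 = 1; all invariant factors of ∂_1 are 1 so no torsion. So H_0 ≅ Z.
rank ∂_1 = 4, rank ∂_2 = 6 ⇒ b_1 = 10 − 4 − 6 = 0; all invariant factors of ∂_2 are 1 so no torsion. So H_1 ≅ 0.
rank ∂_2 = 6, rank ∂_3 = 4 ⇒ b_2 = 10 − 6 − 4 = 0; all invariant factors of ∂_3 are 1 so no torsion. So H_2 ≅ 0.
rank ∂_3 = 4, rank ∂_4 = 0 ⇒ b_3 = 5 − 4 − 0 = 1. So H_3 ≅ Z.

H_0 = Z,  H_1 = 0,  H_2 = 0,  H_3 = Z.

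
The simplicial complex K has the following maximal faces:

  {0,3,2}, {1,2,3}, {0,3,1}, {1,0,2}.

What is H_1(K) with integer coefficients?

We work with the vertex ordering 0 < 1 < 2 < 3. The simplices of K, each written with vertices in increasing order, are:

  0-simplices (4): [0], [1], [2], [3]
  1-simplices (6): [0,1], [0,2], [0,3], [1,2], [1,3], [2,3]
  2-simplices (4): [0,1,2], [0,1,3], [0,2,3], [1,2,3]

giving chain groups C_0 ≅ Z^4, C_1 ≅ Z^6, C_2 ≅ Z^4.

∂_1: C_1 → C_0 sends each edge [p,q] (with p < q) to q − p. For instance
  ∂[0,3] = [3] − [0].
This gives a 4×6 integer matrix of rank 3; reducing to Smith normal form yields diagonal entries (1,1,1).

∂_2: C_2 → C_1 maps a triangle to the signed sum of its edges. For instance
  ∂[0,2,3] = [2,3] − [0,3] + [0,2],
  ∂[0,1,3] = [1,3] − [0,3] + [0,1].
The resulting 6×4 matrix has rank 3, and its Smith normal form has invariant factors (1,1,1).

Computing H_k = (kernel of ∂_k) / (image of ∂_{k+1}):

  H_1: rank ker ∂_1 − rank ∂_2 = (6 − 3) − 3 = 0, and the invariant factors of ∂_2 are all 1, so H_1 ≅ 0.

H_1 ≅ 0.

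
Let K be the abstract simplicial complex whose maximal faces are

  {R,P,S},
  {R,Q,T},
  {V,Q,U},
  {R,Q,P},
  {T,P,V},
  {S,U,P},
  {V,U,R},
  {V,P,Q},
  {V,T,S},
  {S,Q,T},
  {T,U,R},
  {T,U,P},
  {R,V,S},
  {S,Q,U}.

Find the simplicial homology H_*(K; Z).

H_0 = Z,  H_1 = Z^2,  H_2 = Z.

Order the vertices as P < Q < R < S < T < U < V. Listing each simplex with vertices in this order, K has dimension 2 with simplices:

  0-simplices (7): P, Q, R, S, T, U, V
  1-simplices (21): PQ, PR, PS, PT, PU, PV, QR, QS, QT, QU, QV, RS, RT, RU, RV, ST, SU, SV, TU, TV, UV
  2-simplices (14): PQR, PQV, PRS, PSU, PTU, PTV, QRT, QST, QSU, QUV, RSV, RTU, RUV, STV

giving chain groups C_0 ≅ Z^7, C_1 ≅ Z^21, C_2 ≅ Z^14.

Boundary ∂_1: C_1 → C_0 maps an edge to its endpoints' difference, ∂[p,q] = q − p. For instance
  ∂ST = T − S.
As a 7×21 matrix over Z this has rank 6, with invariant factors (1,1,1,1,1,1).

Boundary ∂_2: C_2 → C_1 acts by ∂[p,q,r] = [q,r] − [p,r] + [p,q]. For instance
  ∂QUV = UV − QV + QU,
  ∂STV = TV − SV + ST.
This gives a 21×14 integer matrix of rank 13; reducing to Smith normal form yields diagonal entries (1,1,1,1,1,1,1,1,1,1,1,1,1).

Reading off H_k = ker ∂_k / im ∂_{k+1}:

  H_0: rank C_0 − rank ∂_1 = 7 − 6 = 1, and the invariant factors of ∂_1 are all 1, so H_0 = Z.
  H_1: rank ker ∂_1 − rank ∂_2 = (21 − 6) − 13 = 2, and the invariant factors of ∂_2 are all 1, so H_1 = Z^2.
  H_2: rank ker ∂_2 − rank ∂_3 = (14 − 13) − 0 = 1, and there is no ∂_3, so H_2 = Z.

(K is a triangulation of the torus T^2.)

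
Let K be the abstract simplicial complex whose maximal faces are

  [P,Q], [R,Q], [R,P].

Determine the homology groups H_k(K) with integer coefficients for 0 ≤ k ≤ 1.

H_0 = Z,  H_1 = Z.

Order the vertices as P < Q < R. Listing each simplex with vertices in this order, K has dimension 1 with simplices:

  0-simplices (3): P, Q, R
  1-simplices (3): PQ, PR, QR

Hence C_0 ≅ Z^3, C_1 ≅ Z^3.

The boundary map ∂_1: C_1 → C_0 is given by ∂[p,q] = [q] − [p]. For instance
  ∂PR = R − P.
The resulting 3×3 matrix has rank 2, and its Smith normal form has invariant factors (1,1).

From H_k ≅ ker(∂_k) / im(∂_{k+1}) we obtain:

  H_0: rank C_0 − rank ∂_1 = 3 − 2 = 1, and the invariant factors of ∂_1 are all 1, so H_0 ≅ Z.
  H_1: rank ker ∂_1 − rank ∂_2 = (3 − 2) − 0 = 1, and there is no ∂_2, so H_1 ≅ Z.

As a check, the Euler characteristic is 3 − 3 = 0, which agrees with 1 − 1 = 0.
(K is a triangulation of the circle S^1.)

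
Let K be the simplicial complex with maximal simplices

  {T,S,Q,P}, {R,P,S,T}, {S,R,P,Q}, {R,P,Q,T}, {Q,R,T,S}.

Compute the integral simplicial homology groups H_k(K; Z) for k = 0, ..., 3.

K has 5 vertices, 10 edges, 10 triangles, 5 3-simplices.
rank ∂_0 = 0, rank ∂_1 = 4 ⇒ b_0 = 5 − 0 − 4 = 1; all invariant factors of ∂_1 are 1 so no torsion. So H_0 = Z.
rank ∂_1 = 4, rank ∂_2 = 6 ⇒ b_1 = 10 − 4 − 6 = 0; all invariant factors of ∂_2 are 1 so no torsion. So H_1 = 0.
rank ∂_2 = 6, rank ∂_3 = 4 ⇒ b_2 = 10 − 6 − 4 = 0; all invariant factors of ∂_3 are 1 so no torsion. So H_2 = 0.
rank ∂_3 = 4, rank ∂_4 = 0 ⇒ b_3 = 5 − 4 − 0 = 1. So H_3 = Z.

H_0 ≅ Z,  H_1 = 0,  H_2 = 0,  H_3 ≅ Z.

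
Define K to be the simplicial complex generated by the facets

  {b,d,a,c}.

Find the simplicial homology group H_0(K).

H_0 = Z.

Fix the vertex order a < b < c < d and write every simplex with vertices in increasing order. Then dim K = 3 and the simplices of K are:

  0-simplices (4): a, b, c, d
  1-simplices (6): ab, ac, ad, bc, bd, cd
  2-simplices (4): abc, abd, acd, bcd
  3-simplices (1): abcd

so the chain groups are C_0 ≅ Z^4, C_1 ≅ Z^6, C_2 ≅ Z^4, C_3 ≅ Z^1.

The boundary map ∂_1: C_1 → C_0 is given by ∂[p,q] = [q] − [p]. For instance
  ∂bd = d − b.
The 4×6 boundary matrix has rank 3 and Smith normal form diag(1,1,1).

∂_2: C_2 → C_1 sends each 2-simplex [p,q,r] to [q,r] − [p,r] + [p,q]. For instance
  ∂abd = bd − ad + ab,
  ∂bcd = cd − bd + bc.
As a 6×4 matrix over Z this has rank 3, with invariant factors (1,1,1).

∂_3: C_3 → C_2 sends each 3-simplex σ to the alternating sum Σ_i (−1)^i (σ with its i-th vertex removed). For instance
  ∂abcd = bcd − acd + abd − abc.
As a 4×1 matrix over Z this has rank 1, with invariant factors (1).

Now H_k = ker ∂_k / im ∂_{k+1}, so:

  H_0: rank C_0 − rank ∂_1 = 4 − 3 = 1, and the invariant factors of ∂_1 are all 1, so H_0 = Z.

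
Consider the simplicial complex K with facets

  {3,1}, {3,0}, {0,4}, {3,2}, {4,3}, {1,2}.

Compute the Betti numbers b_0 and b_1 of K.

Order the vertices as 0 < 1 < 2 < 3 < 4. Listing each simplex with vertices in this order, K has dimension 1 with simplices:

  0-simplices (5): [0], [1], [2], [3], [4]
  1-simplices (6): [0,3], [0,4], [1,2], [1,3], [2,3], [3,4]

Hence C_0 ≅ Z^5, C_1 ≅ Z^6.

Boundary ∂_1: C_1 → C_0 is given by ∂[p,q] = [q] − [p]. For instance
  ∂[2,3] = [3] − [2].
The 5×6 boundary matrix has rank 4 and Smith normal form diag(1,1,1,1).

Computing H_k = (kernel of ∂_k) / (image of ∂_{k+1}):

  H_0: rank C_0 − rank ∂_1 = 5 − 4 = 1, and the invariant factors of ∂_1 are all 1, so H_0 = Z.
  H_1: rank ker ∂_1 − rank ∂_2 = (6 − 4) − 0 = 2, and there is no ∂_2, so H_1 = Z^2.

Hence the Betti numbers are b_0 = 1, b_1 = 2.

b_0 = 1, b_1 = 2.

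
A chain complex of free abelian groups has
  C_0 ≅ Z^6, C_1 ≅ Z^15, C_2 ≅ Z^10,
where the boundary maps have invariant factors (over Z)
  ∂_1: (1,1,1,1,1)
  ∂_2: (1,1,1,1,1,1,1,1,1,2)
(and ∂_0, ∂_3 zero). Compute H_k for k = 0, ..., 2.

H_0 ≅ Z,  H_1 ≅ Z/2Z,  H_2 = 0.

H_0: b_0 = 6 − 0 − 5 = 1; torsion from ∂_1 factors > 1: none. So H_0 ≅ Z.
H_1: b_1 = 15 − 5 − 10 = 0; torsion from ∂_2 factors > 1: [2]. So H_1 ≅ Z/2Z.
H_2: b_2 = 10 − 10 − 0 = 0; torsion from ∂_3 factors > 1: none. So H_2 ≅ 0.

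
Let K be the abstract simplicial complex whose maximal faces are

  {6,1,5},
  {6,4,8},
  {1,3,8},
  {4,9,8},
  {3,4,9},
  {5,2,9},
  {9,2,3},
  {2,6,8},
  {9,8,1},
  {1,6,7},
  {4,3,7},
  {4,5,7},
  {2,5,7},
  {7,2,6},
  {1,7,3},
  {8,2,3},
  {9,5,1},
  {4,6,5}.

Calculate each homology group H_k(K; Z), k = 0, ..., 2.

H_0 = Z,  H_1 = Z ⊕ Z/2,  H_2 = 0.

Order the vertices as 1 < 2 < 3 < 4 < 5 < 6 < 7 < 8 < 9. Listing each simplex with vertices in this order, K has dimension 2 with simplices:

  0-simplices (9): [1], [2], [3], [4], [5], [6], [7], [8], [9]
  1-simplices (27): (27 of them)
  2-simplices (18): [1,3,7], [1,3,8], [1,5,6], [1,5,9], [1,6,7], [1,8,9], [2,3,8], [2,3,9], [2,5,7], [2,5,9], [2,6,7], [2,6,8], [3,4,7], [3,4,9], [4,5,6], [4,5,7], [4,6,8], [4,8,9]

giving chain groups C_0 ≅ Z^9, C_1 ≅ Z^27, C_2 ≅ Z^18.

Boundary ∂_1: C_1 → C_0 maps an edge to its endpoints' difference, ∂[p,q] = q − p.
The resulting 9×27 matrix has rank 8, and its Smith normal form has invariant factors (1,1,1,1,1,1,1,1).

The boundary map ∂_2: C_2 → C_1 maps a triangle to the signed sum of its edges. For instance
  ∂[2,3,8] = [3,8] − [2,8] + [2,3],
  ∂[4,5,6] = [5,6] − [4,6] + [4,5].
As a 27×18 matrix over Z this has rank 18, with invariant factors (1,1,1,1,1,1,1,1,1,1,1,1,1,1,1,1,1,2).

From H_k ≅ ker(∂_k) / im(∂_{k+1}) we obtain:

  H_0: rank C_0 − rank ∂_1 = 9 − 8 = 1, and the invariant factors of ∂_1 are all 1, so H_0 = Z.
  H_1: rank ker ∂_1 − rank ∂_2 = (27 − 8) − 18 = 1, and ∂_2 has invariant factor 2 > 1, so H_1 = Z ⊕ Z/2.
  H_2: rank ker ∂_2 − rank ∂_3 = (18 − 18) − 0 = 0, and there is no ∂_3, so H_2 = 0.

As a check, the Euler characteristic is 9 − 27 + 18 = 0, which agrees with 1 − 1 + 0 = 0.
(K is a triangulation of the Klein bottle.)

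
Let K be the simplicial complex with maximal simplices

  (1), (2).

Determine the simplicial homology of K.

H_0 ≅ Z^2.

We work with the vertex ordering 1 < 2. The simplices of K, each written with vertices in increasing order, are:

  0-simplices (2): [1], [2]

giving chain groups C_0 ≅ Z^2.

From H_k ≅ ker(∂_k) / im(∂_{k+1}) we obtain:

  H_0: rank C_0 − rank ∂_1 = 2 − 0 = 2, and there is no ∂_1, so H_0 = Z^2.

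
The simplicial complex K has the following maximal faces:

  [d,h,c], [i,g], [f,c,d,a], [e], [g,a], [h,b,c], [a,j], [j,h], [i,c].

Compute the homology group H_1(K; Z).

Take the total order a < b < c < d < e < f < g < h < i < j on the vertex set. Then K (dimension 3) consists of the simplices:

  0-simplices (10): a, b, c, d, e, f, g, h, i, j
  1-simplices (15): ac, ad, af, ag, aj, bc, bh, cd, cf, ch, ci, df, dh, gi, hj
  2-simplices (6): acd, acf, adf, bch, cdf, cdh
  3-simplices (1): acdf

Hence C_0 ≅ Z^10, C_1 ≅ Z^15, C_2 ≅ Z^6, C_3 ≅ Z^1.

The boundary map ∂_1: C_1 → C_0 is given by ∂[p,q] = [q] − [p].
The resulting 10×15 matrix has rank 8, and its Smith normal form has invariant factors (1,1,1,1,1,1,1,1).

Boundary ∂_2: C_2 → C_1 acts by ∂[p,q,r] = [q,r] − [p,r] + [p,q]. For instance
  ∂cdf = df − cf + cd,
  ∂bch = ch − bh + bc.
As a 15×6 matrix over Z this has rank 5, with invariant factors (1,1,1,1,1).

∂_3: C_3 → C_2 sends each 3-simplex σ to the alternating sum Σ_i (−1)^i (σ with its i-th vertex removed). For instance
  ∂acdf = cdf − adf + acf − acd.
The 6×1 boundary matrix has rank 1 and Smith normal form diag(1).

Now H_k = ker ∂_k / im ∂_{k+1}, so:

  H_1: rank ker ∂_1 − rank ∂_2 = (15 − 8) − 5 = 2, and the invariant factors of ∂_2 are all 1, so H_1 ≅ Z^2.

H_1 = Z^2.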